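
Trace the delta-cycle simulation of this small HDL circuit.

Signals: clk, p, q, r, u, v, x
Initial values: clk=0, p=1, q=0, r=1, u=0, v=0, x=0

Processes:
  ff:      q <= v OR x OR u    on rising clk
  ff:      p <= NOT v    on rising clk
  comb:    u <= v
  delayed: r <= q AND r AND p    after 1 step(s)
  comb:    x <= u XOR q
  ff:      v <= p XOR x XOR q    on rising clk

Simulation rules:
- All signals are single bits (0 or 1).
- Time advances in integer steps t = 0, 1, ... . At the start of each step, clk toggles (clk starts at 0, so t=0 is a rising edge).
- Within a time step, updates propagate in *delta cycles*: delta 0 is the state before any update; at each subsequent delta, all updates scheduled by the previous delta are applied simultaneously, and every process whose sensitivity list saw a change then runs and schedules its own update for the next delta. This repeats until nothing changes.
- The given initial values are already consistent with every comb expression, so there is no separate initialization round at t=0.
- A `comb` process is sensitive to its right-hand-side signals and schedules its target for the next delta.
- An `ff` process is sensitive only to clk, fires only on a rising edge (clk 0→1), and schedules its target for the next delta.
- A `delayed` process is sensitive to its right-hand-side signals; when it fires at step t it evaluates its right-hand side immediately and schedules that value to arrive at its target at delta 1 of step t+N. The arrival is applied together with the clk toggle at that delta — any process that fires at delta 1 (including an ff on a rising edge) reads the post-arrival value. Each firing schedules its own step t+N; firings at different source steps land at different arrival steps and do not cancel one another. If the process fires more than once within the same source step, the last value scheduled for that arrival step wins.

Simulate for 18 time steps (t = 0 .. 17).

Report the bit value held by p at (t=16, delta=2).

t=0 Δ0: x=0 r=1 u=0 v=0 p=1 q=0 clk=0
  Δ1: clk:0→1
  Δ2: v:0→1
  Δ3: u:0→1
  Δ4: x:0→1
  (4Δ to stable)
t=1 Δ0: x=1 r=1 u=1 v=1 p=1 q=0 clk=1
  Δ1: clk:1→0
  (1Δ to stable)
t=2 Δ0: x=1 r=1 u=1 v=1 p=1 q=0 clk=0
  Δ1: clk:0→1
  Δ2: v:1→0, p:1→0, q:0→1
  Δ3: x:1→0, u:1→0
  Δ4: x:0→1
  (4Δ to stable)
t=3 Δ0: x=1 r=1 u=0 v=0 p=0 q=1 clk=1
  Δ1: r:1→0, clk:1→0
  (1Δ to stable)
t=4 Δ0: x=1 r=0 u=0 v=0 p=0 q=1 clk=0
  Δ1: clk:0→1
  Δ2: p:0→1
  (2Δ to stable)
t=5 Δ0: x=1 r=0 u=0 v=0 p=1 q=1 clk=1
  Δ1: clk:1→0
  (1Δ to stable)
t=6 Δ0: x=1 r=0 u=0 v=0 p=1 q=1 clk=0
  Δ1: clk:0→1
  Δ2: v:0→1
  Δ3: u:0→1
  Δ4: x:1→0
  (4Δ to stable)
t=7 Δ0: x=0 r=0 u=1 v=1 p=1 q=1 clk=1
  Δ1: clk:1→0
  (1Δ to stable)
t=8 Δ0: x=0 r=0 u=1 v=1 p=1 q=1 clk=0
  Δ1: clk:0→1
  Δ2: v:1→0, p:1→0
  Δ3: u:1→0
  Δ4: x:0→1
  (4Δ to stable)
t=9 Δ0: x=1 r=0 u=0 v=0 p=0 q=1 clk=1
  Δ1: clk:1→0
  (1Δ to stable)
t=10 Δ0: x=1 r=0 u=0 v=0 p=0 q=1 clk=0
  Δ1: clk:0→1
  Δ2: p:0→1
  (2Δ to stable)
t=11 Δ0: x=1 r=0 u=0 v=0 p=1 q=1 clk=1
  Δ1: clk:1→0
  (1Δ to stable)
t=12 Δ0: x=1 r=0 u=0 v=0 p=1 q=1 clk=0
  Δ1: clk:0→1
  Δ2: v:0→1
  Δ3: u:0→1
  Δ4: x:1→0
  (4Δ to stable)
t=13 Δ0: x=0 r=0 u=1 v=1 p=1 q=1 clk=1
  Δ1: clk:1→0
  (1Δ to stable)
t=14 Δ0: x=0 r=0 u=1 v=1 p=1 q=1 clk=0
  Δ1: clk:0→1
  Δ2: v:1→0, p:1→0
  Δ3: u:1→0
  Δ4: x:0→1
  (4Δ to stable)
t=15 Δ0: x=1 r=0 u=0 v=0 p=0 q=1 clk=1
  Δ1: clk:1→0
  (1Δ to stable)
t=16 Δ0: x=1 r=0 u=0 v=0 p=0 q=1 clk=0
  Δ1: clk:0→1
  Δ2: p:0→1
  (2Δ to stable)
t=17 Δ0: x=1 r=0 u=0 v=0 p=1 q=1 clk=1
  Δ1: clk:1→0
  (1Δ to stable)

1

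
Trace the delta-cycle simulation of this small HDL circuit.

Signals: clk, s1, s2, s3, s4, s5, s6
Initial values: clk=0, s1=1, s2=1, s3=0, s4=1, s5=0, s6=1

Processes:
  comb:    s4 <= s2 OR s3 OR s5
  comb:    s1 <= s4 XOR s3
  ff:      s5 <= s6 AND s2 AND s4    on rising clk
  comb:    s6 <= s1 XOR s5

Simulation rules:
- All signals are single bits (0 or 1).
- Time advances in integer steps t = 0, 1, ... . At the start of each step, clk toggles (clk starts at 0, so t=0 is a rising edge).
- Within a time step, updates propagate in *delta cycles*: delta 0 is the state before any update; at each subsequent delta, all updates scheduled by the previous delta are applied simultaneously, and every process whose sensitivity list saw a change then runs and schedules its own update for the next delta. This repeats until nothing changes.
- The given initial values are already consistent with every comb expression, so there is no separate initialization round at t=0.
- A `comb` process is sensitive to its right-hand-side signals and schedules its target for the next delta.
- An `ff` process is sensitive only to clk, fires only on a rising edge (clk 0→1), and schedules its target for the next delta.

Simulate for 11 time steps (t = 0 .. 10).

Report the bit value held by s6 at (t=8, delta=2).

t0.Δ0 s6=1 s4=1 s5=0 s2=1 clk=0 s1=1 s3=0
t0.Δ1 s6=1 s4=1 s5=0 s2=1 clk=1 s1=1 s3=0
t0.Δ2 s6=1 s4=1 s5=1 s2=1 clk=1 s1=1 s3=0
t0.Δ3 s6=0 s4=1 s5=1 s2=1 clk=1 s1=1 s3=0
t1.Δ0 s6=0 s4=1 s5=1 s2=1 clk=1 s1=1 s3=0
t1.Δ1 s6=0 s4=1 s5=1 s2=1 clk=0 s1=1 s3=0
t2.Δ0 s6=0 s4=1 s5=1 s2=1 clk=0 s1=1 s3=0
t2.Δ1 s6=0 s4=1 s5=1 s2=1 clk=1 s1=1 s3=0
t2.Δ2 s6=0 s4=1 s5=0 s2=1 clk=1 s1=1 s3=0
t2.Δ3 s6=1 s4=1 s5=0 s2=1 clk=1 s1=1 s3=0
t3.Δ0 s6=1 s4=1 s5=0 s2=1 clk=1 s1=1 s3=0
t3.Δ1 s6=1 s4=1 s5=0 s2=1 clk=0 s1=1 s3=0
t4.Δ0 s6=1 s4=1 s5=0 s2=1 clk=0 s1=1 s3=0
t4.Δ1 s6=1 s4=1 s5=0 s2=1 clk=1 s1=1 s3=0
t4.Δ2 s6=1 s4=1 s5=1 s2=1 clk=1 s1=1 s3=0
t4.Δ3 s6=0 s4=1 s5=1 s2=1 clk=1 s1=1 s3=0
t5.Δ0 s6=0 s4=1 s5=1 s2=1 clk=1 s1=1 s3=0
t5.Δ1 s6=0 s4=1 s5=1 s2=1 clk=0 s1=1 s3=0
t6.Δ0 s6=0 s4=1 s5=1 s2=1 clk=0 s1=1 s3=0
t6.Δ1 s6=0 s4=1 s5=1 s2=1 clk=1 s1=1 s3=0
t6.Δ2 s6=0 s4=1 s5=0 s2=1 clk=1 s1=1 s3=0
t6.Δ3 s6=1 s4=1 s5=0 s2=1 clk=1 s1=1 s3=0
t7.Δ0 s6=1 s4=1 s5=0 s2=1 clk=1 s1=1 s3=0
t7.Δ1 s6=1 s4=1 s5=0 s2=1 clk=0 s1=1 s3=0
t8.Δ0 s6=1 s4=1 s5=0 s2=1 clk=0 s1=1 s3=0
t8.Δ1 s6=1 s4=1 s5=0 s2=1 clk=1 s1=1 s3=0
t8.Δ2 s6=1 s4=1 s5=1 s2=1 clk=1 s1=1 s3=0
t8.Δ3 s6=0 s4=1 s5=1 s2=1 clk=1 s1=1 s3=0
t9.Δ0 s6=0 s4=1 s5=1 s2=1 clk=1 s1=1 s3=0
t9.Δ1 s6=0 s4=1 s5=1 s2=1 clk=0 s1=1 s3=0
t10.Δ0 s6=0 s4=1 s5=1 s2=1 clk=0 s1=1 s3=0
t10.Δ1 s6=0 s4=1 s5=1 s2=1 clk=1 s1=1 s3=0
t10.Δ2 s6=0 s4=1 s5=0 s2=1 clk=1 s1=1 s3=0
t10.Δ3 s6=1 s4=1 s5=0 s2=1 clk=1 s1=1 s3=0

1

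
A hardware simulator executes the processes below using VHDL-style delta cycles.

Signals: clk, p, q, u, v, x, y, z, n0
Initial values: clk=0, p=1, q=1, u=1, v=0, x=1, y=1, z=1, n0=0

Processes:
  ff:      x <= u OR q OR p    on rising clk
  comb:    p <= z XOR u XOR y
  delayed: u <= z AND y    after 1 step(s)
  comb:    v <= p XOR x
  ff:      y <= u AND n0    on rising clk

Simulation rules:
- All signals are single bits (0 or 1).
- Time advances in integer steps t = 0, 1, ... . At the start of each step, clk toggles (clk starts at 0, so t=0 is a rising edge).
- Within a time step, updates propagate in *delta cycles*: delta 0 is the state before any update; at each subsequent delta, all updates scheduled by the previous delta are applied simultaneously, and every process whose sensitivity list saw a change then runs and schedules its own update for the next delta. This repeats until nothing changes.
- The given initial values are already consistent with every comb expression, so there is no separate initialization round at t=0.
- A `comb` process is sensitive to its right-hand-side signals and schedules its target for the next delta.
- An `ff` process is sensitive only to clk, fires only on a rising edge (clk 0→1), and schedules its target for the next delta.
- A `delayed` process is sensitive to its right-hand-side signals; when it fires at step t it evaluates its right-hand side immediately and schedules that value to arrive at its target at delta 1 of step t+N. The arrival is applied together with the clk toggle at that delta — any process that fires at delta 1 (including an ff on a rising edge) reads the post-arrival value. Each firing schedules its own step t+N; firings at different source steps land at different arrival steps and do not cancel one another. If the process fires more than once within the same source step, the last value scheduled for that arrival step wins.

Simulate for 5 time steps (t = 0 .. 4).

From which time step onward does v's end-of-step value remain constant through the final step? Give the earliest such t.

1

t=0 Δ0: y=1 u=1 n0=0 p=1 z=1 x=1 v=0 clk=0 q=1
  Δ1: clk:0→1
  Δ2: y:1→0
  Δ3: p:1→0
  Δ4: v:0→1
  (4Δ to stable)
t=1 Δ0: y=0 u=1 n0=0 p=0 z=1 x=1 v=1 clk=1 q=1
  Δ1: u:1→0, clk:1→0
  Δ2: p:0→1
  Δ3: v:1→0
  (3Δ to stable)
t=2 Δ0: y=0 u=0 n0=0 p=1 z=1 x=1 v=0 clk=0 q=1
  Δ1: clk:0→1
  (1Δ to stable)
t=3 Δ0: y=0 u=0 n0=0 p=1 z=1 x=1 v=0 clk=1 q=1
  Δ1: clk:1→0
  (1Δ to stable)
t=4 Δ0: y=0 u=0 n0=0 p=1 z=1 x=1 v=0 clk=0 q=1
  Δ1: clk:0→1
  (1Δ to stable)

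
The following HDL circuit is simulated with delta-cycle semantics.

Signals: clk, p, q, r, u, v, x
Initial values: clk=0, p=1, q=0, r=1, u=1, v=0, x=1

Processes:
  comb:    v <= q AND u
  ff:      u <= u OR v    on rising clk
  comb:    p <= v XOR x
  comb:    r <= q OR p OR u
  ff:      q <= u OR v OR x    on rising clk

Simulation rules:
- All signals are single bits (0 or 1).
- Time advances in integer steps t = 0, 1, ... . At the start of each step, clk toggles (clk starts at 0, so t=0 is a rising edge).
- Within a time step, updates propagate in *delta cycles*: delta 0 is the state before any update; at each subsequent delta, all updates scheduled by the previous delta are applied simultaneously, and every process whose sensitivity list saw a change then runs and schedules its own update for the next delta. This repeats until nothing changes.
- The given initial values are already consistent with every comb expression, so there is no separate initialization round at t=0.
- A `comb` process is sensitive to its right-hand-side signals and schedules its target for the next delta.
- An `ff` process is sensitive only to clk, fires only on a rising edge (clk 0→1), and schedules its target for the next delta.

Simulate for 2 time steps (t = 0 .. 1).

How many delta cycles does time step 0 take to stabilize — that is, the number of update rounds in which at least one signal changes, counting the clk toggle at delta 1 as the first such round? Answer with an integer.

t=0 Δ0: r=1 clk=0 x=1 v=0 q=0 u=1 p=1
  Δ1: clk:0→1
  Δ2: q:0→1
  Δ3: v:0→1
  Δ4: p:1→0
  (4Δ to stable)
t=1 Δ0: r=1 clk=1 x=1 v=1 q=1 u=1 p=0
  Δ1: clk:1→0
  (1Δ to stable)

4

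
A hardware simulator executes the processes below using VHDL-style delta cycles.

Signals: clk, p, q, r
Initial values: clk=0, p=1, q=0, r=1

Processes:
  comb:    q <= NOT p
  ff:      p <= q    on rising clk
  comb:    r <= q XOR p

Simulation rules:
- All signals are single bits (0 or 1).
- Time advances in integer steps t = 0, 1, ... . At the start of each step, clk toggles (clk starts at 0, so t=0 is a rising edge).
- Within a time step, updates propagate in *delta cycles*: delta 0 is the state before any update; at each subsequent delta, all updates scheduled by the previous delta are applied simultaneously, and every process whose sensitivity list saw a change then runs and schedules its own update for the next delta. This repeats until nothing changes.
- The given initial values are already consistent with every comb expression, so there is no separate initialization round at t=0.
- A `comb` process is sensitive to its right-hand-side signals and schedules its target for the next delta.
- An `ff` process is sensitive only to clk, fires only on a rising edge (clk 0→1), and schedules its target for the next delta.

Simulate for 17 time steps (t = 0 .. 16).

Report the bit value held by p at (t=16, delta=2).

t0.Δ0 p=1 clk=0 r=1 q=0
t0.Δ1 p=1 clk=1 r=1 q=0
t0.Δ2 p=0 clk=1 r=1 q=0
t0.Δ3 p=0 clk=1 r=0 q=1
t0.Δ4 p=0 clk=1 r=1 q=1
t1.Δ0 p=0 clk=1 r=1 q=1
t1.Δ1 p=0 clk=0 r=1 q=1
t2.Δ0 p=0 clk=0 r=1 q=1
t2.Δ1 p=0 clk=1 r=1 q=1
t2.Δ2 p=1 clk=1 r=1 q=1
t2.Δ3 p=1 clk=1 r=0 q=0
t2.Δ4 p=1 clk=1 r=1 q=0
t3.Δ0 p=1 clk=1 r=1 q=0
t3.Δ1 p=1 clk=0 r=1 q=0
t4.Δ0 p=1 clk=0 r=1 q=0
t4.Δ1 p=1 clk=1 r=1 q=0
t4.Δ2 p=0 clk=1 r=1 q=0
t4.Δ3 p=0 clk=1 r=0 q=1
t4.Δ4 p=0 clk=1 r=1 q=1
t5.Δ0 p=0 clk=1 r=1 q=1
t5.Δ1 p=0 clk=0 r=1 q=1
t6.Δ0 p=0 clk=0 r=1 q=1
t6.Δ1 p=0 clk=1 r=1 q=1
t6.Δ2 p=1 clk=1 r=1 q=1
t6.Δ3 p=1 clk=1 r=0 q=0
t6.Δ4 p=1 clk=1 r=1 q=0
t7.Δ0 p=1 clk=1 r=1 q=0
t7.Δ1 p=1 clk=0 r=1 q=0
t8.Δ0 p=1 clk=0 r=1 q=0
t8.Δ1 p=1 clk=1 r=1 q=0
t8.Δ2 p=0 clk=1 r=1 q=0
t8.Δ3 p=0 clk=1 r=0 q=1
t8.Δ4 p=0 clk=1 r=1 q=1
t9.Δ0 p=0 clk=1 r=1 q=1
t9.Δ1 p=0 clk=0 r=1 q=1
t10.Δ0 p=0 clk=0 r=1 q=1
t10.Δ1 p=0 clk=1 r=1 q=1
t10.Δ2 p=1 clk=1 r=1 q=1
t10.Δ3 p=1 clk=1 r=0 q=0
t10.Δ4 p=1 clk=1 r=1 q=0
t11.Δ0 p=1 clk=1 r=1 q=0
t11.Δ1 p=1 clk=0 r=1 q=0
t12.Δ0 p=1 clk=0 r=1 q=0
t12.Δ1 p=1 clk=1 r=1 q=0
t12.Δ2 p=0 clk=1 r=1 q=0
t12.Δ3 p=0 clk=1 r=0 q=1
t12.Δ4 p=0 clk=1 r=1 q=1
t13.Δ0 p=0 clk=1 r=1 q=1
t13.Δ1 p=0 clk=0 r=1 q=1
t14.Δ0 p=0 clk=0 r=1 q=1
t14.Δ1 p=0 clk=1 r=1 q=1
t14.Δ2 p=1 clk=1 r=1 q=1
t14.Δ3 p=1 clk=1 r=0 q=0
t14.Δ4 p=1 clk=1 r=1 q=0
t15.Δ0 p=1 clk=1 r=1 q=0
t15.Δ1 p=1 clk=0 r=1 q=0
t16.Δ0 p=1 clk=0 r=1 q=0
t16.Δ1 p=1 clk=1 r=1 q=0
t16.Δ2 p=0 clk=1 r=1 q=0
t16.Δ3 p=0 clk=1 r=0 q=1
t16.Δ4 p=0 clk=1 r=1 q=1

0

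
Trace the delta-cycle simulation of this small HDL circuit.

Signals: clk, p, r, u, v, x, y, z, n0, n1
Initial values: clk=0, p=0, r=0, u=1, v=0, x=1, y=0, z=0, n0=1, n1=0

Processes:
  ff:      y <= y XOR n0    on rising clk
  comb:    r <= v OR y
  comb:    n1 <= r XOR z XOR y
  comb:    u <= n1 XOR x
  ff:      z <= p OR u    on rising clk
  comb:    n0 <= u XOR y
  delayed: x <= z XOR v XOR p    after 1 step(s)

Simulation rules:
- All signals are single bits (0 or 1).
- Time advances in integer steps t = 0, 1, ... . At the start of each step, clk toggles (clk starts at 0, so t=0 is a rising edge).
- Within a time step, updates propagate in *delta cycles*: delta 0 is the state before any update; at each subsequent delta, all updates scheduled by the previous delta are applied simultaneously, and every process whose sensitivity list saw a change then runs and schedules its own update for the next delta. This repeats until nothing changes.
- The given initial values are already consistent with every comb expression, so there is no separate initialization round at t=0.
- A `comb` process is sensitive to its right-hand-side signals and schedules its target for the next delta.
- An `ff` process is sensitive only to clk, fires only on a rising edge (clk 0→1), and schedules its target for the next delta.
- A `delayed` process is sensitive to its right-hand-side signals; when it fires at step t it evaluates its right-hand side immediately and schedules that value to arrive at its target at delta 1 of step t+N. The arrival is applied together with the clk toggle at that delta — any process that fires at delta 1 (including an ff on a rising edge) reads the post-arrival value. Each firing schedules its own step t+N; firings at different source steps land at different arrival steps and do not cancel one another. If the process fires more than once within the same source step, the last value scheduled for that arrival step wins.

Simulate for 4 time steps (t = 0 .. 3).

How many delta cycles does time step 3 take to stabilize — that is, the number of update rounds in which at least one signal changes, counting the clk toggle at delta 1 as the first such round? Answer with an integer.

t0.Δ0 v=0 n1=0 u=1 r=0 z=0 y=0 n0=1 x=1 p=0 clk=0
t0.Δ1 v=0 n1=0 u=1 r=0 z=0 y=0 n0=1 x=1 p=0 clk=1
t0.Δ2 v=0 n1=0 u=1 r=0 z=1 y=1 n0=1 x=1 p=0 clk=1
t0.Δ3 v=0 n1=0 u=1 r=1 z=1 y=1 n0=0 x=1 p=0 clk=1
t0.Δ4 v=0 n1=1 u=1 r=1 z=1 y=1 n0=0 x=1 p=0 clk=1
t0.Δ5 v=0 n1=1 u=0 r=1 z=1 y=1 n0=0 x=1 p=0 clk=1
t0.Δ6 v=0 n1=1 u=0 r=1 z=1 y=1 n0=1 x=1 p=0 clk=1
t1.Δ0 v=0 n1=1 u=0 r=1 z=1 y=1 n0=1 x=1 p=0 clk=1
t1.Δ1 v=0 n1=1 u=0 r=1 z=1 y=1 n0=1 x=1 p=0 clk=0
t2.Δ0 v=0 n1=1 u=0 r=1 z=1 y=1 n0=1 x=1 p=0 clk=0
t2.Δ1 v=0 n1=1 u=0 r=1 z=1 y=1 n0=1 x=1 p=0 clk=1
t2.Δ2 v=0 n1=1 u=0 r=1 z=0 y=0 n0=1 x=1 p=0 clk=1
t2.Δ3 v=0 n1=1 u=0 r=0 z=0 y=0 n0=0 x=1 p=0 clk=1
t2.Δ4 v=0 n1=0 u=0 r=0 z=0 y=0 n0=0 x=1 p=0 clk=1
t2.Δ5 v=0 n1=0 u=1 r=0 z=0 y=0 n0=0 x=1 p=0 clk=1
t2.Δ6 v=0 n1=0 u=1 r=0 z=0 y=0 n0=1 x=1 p=0 clk=1
t3.Δ0 v=0 n1=0 u=1 r=0 z=0 y=0 n0=1 x=1 p=0 clk=1
t3.Δ1 v=0 n1=0 u=1 r=0 z=0 y=0 n0=1 x=0 p=0 clk=0
t3.Δ2 v=0 n1=0 u=0 r=0 z=0 y=0 n0=1 x=0 p=0 clk=0
t3.Δ3 v=0 n1=0 u=0 r=0 z=0 y=0 n0=0 x=0 p=0 clk=0

3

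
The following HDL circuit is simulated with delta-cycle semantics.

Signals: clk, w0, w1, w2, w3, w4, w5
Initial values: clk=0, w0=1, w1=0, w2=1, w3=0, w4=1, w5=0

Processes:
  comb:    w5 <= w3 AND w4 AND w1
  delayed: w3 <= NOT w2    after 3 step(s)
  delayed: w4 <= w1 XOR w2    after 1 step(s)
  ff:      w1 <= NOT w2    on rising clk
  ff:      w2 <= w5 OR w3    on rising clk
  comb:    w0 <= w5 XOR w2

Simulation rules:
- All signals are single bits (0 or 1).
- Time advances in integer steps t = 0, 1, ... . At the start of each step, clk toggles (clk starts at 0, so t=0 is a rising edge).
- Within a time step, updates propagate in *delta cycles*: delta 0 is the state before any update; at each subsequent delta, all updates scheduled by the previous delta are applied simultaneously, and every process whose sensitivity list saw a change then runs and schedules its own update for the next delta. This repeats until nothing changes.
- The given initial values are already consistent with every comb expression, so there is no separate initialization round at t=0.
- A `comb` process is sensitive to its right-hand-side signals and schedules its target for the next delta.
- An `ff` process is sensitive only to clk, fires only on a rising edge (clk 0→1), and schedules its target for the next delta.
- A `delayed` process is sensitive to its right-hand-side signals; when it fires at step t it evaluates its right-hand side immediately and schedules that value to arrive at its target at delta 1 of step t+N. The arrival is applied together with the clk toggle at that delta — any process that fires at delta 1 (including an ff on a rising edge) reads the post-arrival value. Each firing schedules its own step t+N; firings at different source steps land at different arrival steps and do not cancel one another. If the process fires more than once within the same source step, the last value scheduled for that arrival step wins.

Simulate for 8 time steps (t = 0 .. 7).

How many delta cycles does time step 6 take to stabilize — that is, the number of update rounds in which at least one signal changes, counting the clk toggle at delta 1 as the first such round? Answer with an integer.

2

t=0 Δ0: w4=1 w1=0 clk=0 w3=0 w2=1 w0=1 w5=0
  Δ1: clk:0→1
  Δ2: w2:1→0
  Δ3: w0:1→0
  (3Δ to stable)
t=1 Δ0: w4=1 w1=0 clk=1 w3=0 w2=0 w0=0 w5=0
  Δ1: w4:1→0, clk:1→0
  (1Δ to stable)
t=2 Δ0: w4=0 w1=0 clk=0 w3=0 w2=0 w0=0 w5=0
  Δ1: clk:0→1
  Δ2: w1:0→1
  (2Δ to stable)
t=3 Δ0: w4=0 w1=1 clk=1 w3=0 w2=0 w0=0 w5=0
  Δ1: w4:0→1, clk:1→0, w3:0→1
  Δ2: w5:0→1
  Δ3: w0:0→1
  (3Δ to stable)
t=4 Δ0: w4=1 w1=1 clk=0 w3=1 w2=0 w0=1 w5=1
  Δ1: clk:0→1
  Δ2: w2:0→1
  Δ3: w0:1→0
  (3Δ to stable)
t=5 Δ0: w4=1 w1=1 clk=1 w3=1 w2=1 w0=0 w5=1
  Δ1: w4:1→0, clk:1→0
  Δ2: w5:1→0
  Δ3: w0:0→1
  (3Δ to stable)
t=6 Δ0: w4=0 w1=1 clk=0 w3=1 w2=1 w0=1 w5=0
  Δ1: clk:0→1
  Δ2: w1:1→0
  (2Δ to stable)
t=7 Δ0: w4=0 w1=0 clk=1 w3=1 w2=1 w0=1 w5=0
  Δ1: w4:0→1, clk:1→0, w3:1→0
  (1Δ to stable)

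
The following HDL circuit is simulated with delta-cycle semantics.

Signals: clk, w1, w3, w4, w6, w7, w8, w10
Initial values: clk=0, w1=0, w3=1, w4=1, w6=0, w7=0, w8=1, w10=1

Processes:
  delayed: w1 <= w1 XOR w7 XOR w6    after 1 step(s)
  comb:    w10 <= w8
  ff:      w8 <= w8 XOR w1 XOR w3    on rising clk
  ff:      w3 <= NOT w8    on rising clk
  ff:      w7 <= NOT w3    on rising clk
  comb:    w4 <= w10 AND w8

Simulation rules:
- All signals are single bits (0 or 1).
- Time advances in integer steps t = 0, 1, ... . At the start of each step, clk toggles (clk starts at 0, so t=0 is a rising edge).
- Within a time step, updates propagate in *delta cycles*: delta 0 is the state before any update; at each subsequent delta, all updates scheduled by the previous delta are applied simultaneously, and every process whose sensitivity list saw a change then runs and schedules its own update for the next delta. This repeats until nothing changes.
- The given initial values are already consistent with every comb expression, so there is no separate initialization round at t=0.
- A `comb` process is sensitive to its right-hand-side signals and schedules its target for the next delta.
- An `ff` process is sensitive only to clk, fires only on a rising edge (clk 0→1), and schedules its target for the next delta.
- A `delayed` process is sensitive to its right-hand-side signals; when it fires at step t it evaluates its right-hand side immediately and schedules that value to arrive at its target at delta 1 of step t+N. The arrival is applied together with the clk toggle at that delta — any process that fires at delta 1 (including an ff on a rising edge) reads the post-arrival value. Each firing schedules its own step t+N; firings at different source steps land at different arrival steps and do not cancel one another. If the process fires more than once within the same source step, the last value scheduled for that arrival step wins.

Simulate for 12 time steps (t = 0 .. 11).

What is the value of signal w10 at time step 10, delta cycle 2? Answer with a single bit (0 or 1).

t0.Δ0 w4=1 w10=1 w8=1 w6=0 w7=0 w3=1 w1=0 clk=0
t0.Δ1 w4=1 w10=1 w8=1 w6=0 w7=0 w3=1 w1=0 clk=1
t0.Δ2 w4=1 w10=1 w8=0 w6=0 w7=0 w3=0 w1=0 clk=1
t0.Δ3 w4=0 w10=0 w8=0 w6=0 w7=0 w3=0 w1=0 clk=1
t1.Δ0 w4=0 w10=0 w8=0 w6=0 w7=0 w3=0 w1=0 clk=1
t1.Δ1 w4=0 w10=0 w8=0 w6=0 w7=0 w3=0 w1=0 clk=0
t2.Δ0 w4=0 w10=0 w8=0 w6=0 w7=0 w3=0 w1=0 clk=0
t2.Δ1 w4=0 w10=0 w8=0 w6=0 w7=0 w3=0 w1=0 clk=1
t2.Δ2 w4=0 w10=0 w8=0 w6=0 w7=1 w3=1 w1=0 clk=1
t3.Δ0 w4=0 w10=0 w8=0 w6=0 w7=1 w3=1 w1=0 clk=1
t3.Δ1 w4=0 w10=0 w8=0 w6=0 w7=1 w3=1 w1=1 clk=0
t4.Δ0 w4=0 w10=0 w8=0 w6=0 w7=1 w3=1 w1=1 clk=0
t4.Δ1 w4=0 w10=0 w8=0 w6=0 w7=1 w3=1 w1=0 clk=1
t4.Δ2 w4=0 w10=0 w8=1 w6=0 w7=0 w3=1 w1=0 clk=1
t4.Δ3 w4=0 w10=1 w8=1 w6=0 w7=0 w3=1 w1=0 clk=1
t4.Δ4 w4=1 w10=1 w8=1 w6=0 w7=0 w3=1 w1=0 clk=1
t5.Δ0 w4=1 w10=1 w8=1 w6=0 w7=0 w3=1 w1=0 clk=1
t5.Δ1 w4=1 w10=1 w8=1 w6=0 w7=0 w3=1 w1=0 clk=0
t6.Δ0 w4=1 w10=1 w8=1 w6=0 w7=0 w3=1 w1=0 clk=0
t6.Δ1 w4=1 w10=1 w8=1 w6=0 w7=0 w3=1 w1=0 clk=1
t6.Δ2 w4=1 w10=1 w8=0 w6=0 w7=0 w3=0 w1=0 clk=1
t6.Δ3 w4=0 w10=0 w8=0 w6=0 w7=0 w3=0 w1=0 clk=1
t7.Δ0 w4=0 w10=0 w8=0 w6=0 w7=0 w3=0 w1=0 clk=1
t7.Δ1 w4=0 w10=0 w8=0 w6=0 w7=0 w3=0 w1=0 clk=0
t8.Δ0 w4=0 w10=0 w8=0 w6=0 w7=0 w3=0 w1=0 clk=0
t8.Δ1 w4=0 w10=0 w8=0 w6=0 w7=0 w3=0 w1=0 clk=1
t8.Δ2 w4=0 w10=0 w8=0 w6=0 w7=1 w3=1 w1=0 clk=1
t9.Δ0 w4=0 w10=0 w8=0 w6=0 w7=1 w3=1 w1=0 clk=1
t9.Δ1 w4=0 w10=0 w8=0 w6=0 w7=1 w3=1 w1=1 clk=0
t10.Δ0 w4=0 w10=0 w8=0 w6=0 w7=1 w3=1 w1=1 clk=0
t10.Δ1 w4=0 w10=0 w8=0 w6=0 w7=1 w3=1 w1=0 clk=1
t10.Δ2 w4=0 w10=0 w8=1 w6=0 w7=0 w3=1 w1=0 clk=1
t10.Δ3 w4=0 w10=1 w8=1 w6=0 w7=0 w3=1 w1=0 clk=1
t10.Δ4 w4=1 w10=1 w8=1 w6=0 w7=0 w3=1 w1=0 clk=1
t11.Δ0 w4=1 w10=1 w8=1 w6=0 w7=0 w3=1 w1=0 clk=1
t11.Δ1 w4=1 w10=1 w8=1 w6=0 w7=0 w3=1 w1=0 clk=0

0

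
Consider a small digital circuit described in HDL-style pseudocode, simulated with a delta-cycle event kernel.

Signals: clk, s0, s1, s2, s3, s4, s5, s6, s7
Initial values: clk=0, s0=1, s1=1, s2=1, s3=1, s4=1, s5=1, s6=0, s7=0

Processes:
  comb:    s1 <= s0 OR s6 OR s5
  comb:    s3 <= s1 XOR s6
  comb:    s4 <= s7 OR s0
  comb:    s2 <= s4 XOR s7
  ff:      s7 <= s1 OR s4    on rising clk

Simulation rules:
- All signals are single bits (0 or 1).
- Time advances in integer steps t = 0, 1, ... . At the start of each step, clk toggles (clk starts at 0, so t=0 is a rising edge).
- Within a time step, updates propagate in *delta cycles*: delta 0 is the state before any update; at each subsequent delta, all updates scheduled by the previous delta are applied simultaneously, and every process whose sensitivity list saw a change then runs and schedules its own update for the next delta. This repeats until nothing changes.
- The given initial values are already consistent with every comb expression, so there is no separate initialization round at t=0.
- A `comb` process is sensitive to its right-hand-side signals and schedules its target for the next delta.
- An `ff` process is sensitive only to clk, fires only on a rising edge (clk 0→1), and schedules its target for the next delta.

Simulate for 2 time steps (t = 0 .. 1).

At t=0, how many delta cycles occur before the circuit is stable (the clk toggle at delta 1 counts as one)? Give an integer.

t0.Δ0 s6=0 s1=1 s2=1 clk=0 s5=1 s3=1 s4=1 s0=1 s7=0
t0.Δ1 s6=0 s1=1 s2=1 clk=1 s5=1 s3=1 s4=1 s0=1 s7=0
t0.Δ2 s6=0 s1=1 s2=1 clk=1 s5=1 s3=1 s4=1 s0=1 s7=1
t0.Δ3 s6=0 s1=1 s2=0 clk=1 s5=1 s3=1 s4=1 s0=1 s7=1
t1.Δ0 s6=0 s1=1 s2=0 clk=1 s5=1 s3=1 s4=1 s0=1 s7=1
t1.Δ1 s6=0 s1=1 s2=0 clk=0 s5=1 s3=1 s4=1 s0=1 s7=1

3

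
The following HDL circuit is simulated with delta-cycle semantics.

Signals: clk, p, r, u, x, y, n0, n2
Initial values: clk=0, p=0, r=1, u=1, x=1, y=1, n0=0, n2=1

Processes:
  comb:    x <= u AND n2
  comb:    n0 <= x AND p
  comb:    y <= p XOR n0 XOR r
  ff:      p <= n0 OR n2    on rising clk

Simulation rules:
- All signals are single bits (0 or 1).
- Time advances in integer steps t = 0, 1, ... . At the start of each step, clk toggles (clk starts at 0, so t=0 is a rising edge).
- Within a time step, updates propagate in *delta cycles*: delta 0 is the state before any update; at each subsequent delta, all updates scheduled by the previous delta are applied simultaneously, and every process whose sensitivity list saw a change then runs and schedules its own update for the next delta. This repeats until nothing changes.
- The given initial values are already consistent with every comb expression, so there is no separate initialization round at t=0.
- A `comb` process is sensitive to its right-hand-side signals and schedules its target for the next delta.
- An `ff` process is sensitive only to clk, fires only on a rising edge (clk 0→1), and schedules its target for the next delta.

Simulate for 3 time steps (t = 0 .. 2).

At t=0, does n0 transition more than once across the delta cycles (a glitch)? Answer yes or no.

no

[bits: y,r,x,u,n0,n2,clk,p]
t=0: Δ0=11110100 Δ1=11110110 Δ2=11110111 Δ3=01111111 Δ4=11111111 | 4Δ
t=1: Δ0=11111111 Δ1=11111101 | 1Δ
t=2: Δ0=11111101 Δ1=11111111 | 1Δ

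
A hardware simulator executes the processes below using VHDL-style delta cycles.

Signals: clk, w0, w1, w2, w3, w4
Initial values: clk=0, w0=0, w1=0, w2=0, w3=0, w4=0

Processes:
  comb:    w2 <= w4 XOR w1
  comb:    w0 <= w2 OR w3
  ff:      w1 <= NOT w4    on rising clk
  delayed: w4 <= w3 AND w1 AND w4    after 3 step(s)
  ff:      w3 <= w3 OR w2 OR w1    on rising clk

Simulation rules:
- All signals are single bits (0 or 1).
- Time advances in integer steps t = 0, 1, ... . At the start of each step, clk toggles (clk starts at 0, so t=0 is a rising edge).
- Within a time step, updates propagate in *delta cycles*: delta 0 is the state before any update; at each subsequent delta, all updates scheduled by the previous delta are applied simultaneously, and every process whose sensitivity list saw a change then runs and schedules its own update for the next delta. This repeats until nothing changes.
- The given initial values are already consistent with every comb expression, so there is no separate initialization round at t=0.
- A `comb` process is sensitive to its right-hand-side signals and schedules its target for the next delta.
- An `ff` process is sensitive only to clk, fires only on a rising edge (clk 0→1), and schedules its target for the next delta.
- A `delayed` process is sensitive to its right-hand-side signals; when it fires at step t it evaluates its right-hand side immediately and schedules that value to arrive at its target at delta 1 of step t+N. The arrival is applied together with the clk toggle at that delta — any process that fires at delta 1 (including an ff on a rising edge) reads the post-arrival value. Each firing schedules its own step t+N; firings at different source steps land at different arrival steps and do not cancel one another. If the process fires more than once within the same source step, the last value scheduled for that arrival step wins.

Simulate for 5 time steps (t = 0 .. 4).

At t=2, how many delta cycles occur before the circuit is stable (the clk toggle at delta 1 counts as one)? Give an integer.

t=0 Δ0: w2=0 w0=0 w1=0 w4=0 clk=0 w3=0
  Δ1: clk:0→1
  Δ2: w1:0→1
  Δ3: w2:0→1
  Δ4: w0:0→1
  (4Δ to stable)
t=1 Δ0: w2=1 w0=1 w1=1 w4=0 clk=1 w3=0
  Δ1: clk:1→0
  (1Δ to stable)
t=2 Δ0: w2=1 w0=1 w1=1 w4=0 clk=0 w3=0
  Δ1: clk:0→1
  Δ2: w3:0→1
  (2Δ to stable)
t=3 Δ0: w2=1 w0=1 w1=1 w4=0 clk=1 w3=1
  Δ1: clk:1→0
  (1Δ to stable)
t=4 Δ0: w2=1 w0=1 w1=1 w4=0 clk=0 w3=1
  Δ1: clk:0→1
  (1Δ to stable)

2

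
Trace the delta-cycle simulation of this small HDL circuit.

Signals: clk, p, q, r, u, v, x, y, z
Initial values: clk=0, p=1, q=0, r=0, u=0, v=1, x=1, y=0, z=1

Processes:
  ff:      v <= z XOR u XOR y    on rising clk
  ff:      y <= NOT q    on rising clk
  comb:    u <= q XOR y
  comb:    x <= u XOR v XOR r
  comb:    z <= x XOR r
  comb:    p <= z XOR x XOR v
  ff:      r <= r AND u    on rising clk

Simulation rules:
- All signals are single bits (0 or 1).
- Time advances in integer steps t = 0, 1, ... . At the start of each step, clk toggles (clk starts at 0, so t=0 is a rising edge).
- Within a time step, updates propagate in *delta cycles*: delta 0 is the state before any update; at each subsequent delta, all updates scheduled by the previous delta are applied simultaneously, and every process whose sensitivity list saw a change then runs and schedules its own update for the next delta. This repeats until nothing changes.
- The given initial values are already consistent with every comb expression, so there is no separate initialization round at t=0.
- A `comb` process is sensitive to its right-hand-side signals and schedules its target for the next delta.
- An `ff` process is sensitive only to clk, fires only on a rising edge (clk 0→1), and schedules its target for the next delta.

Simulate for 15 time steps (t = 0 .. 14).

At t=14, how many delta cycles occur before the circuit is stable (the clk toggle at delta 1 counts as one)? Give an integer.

t0.Δ0 y=0 p=1 z=1 u=0 clk=0 v=1 r=0 q=0 x=1
t0.Δ1 y=0 p=1 z=1 u=0 clk=1 v=1 r=0 q=0 x=1
t0.Δ2 y=1 p=1 z=1 u=0 clk=1 v=1 r=0 q=0 x=1
t0.Δ3 y=1 p=1 z=1 u=1 clk=1 v=1 r=0 q=0 x=1
t0.Δ4 y=1 p=1 z=1 u=1 clk=1 v=1 r=0 q=0 x=0
t0.Δ5 y=1 p=0 z=0 u=1 clk=1 v=1 r=0 q=0 x=0
t0.Δ6 y=1 p=1 z=0 u=1 clk=1 v=1 r=0 q=0 x=0
t1.Δ0 y=1 p=1 z=0 u=1 clk=1 v=1 r=0 q=0 x=0
t1.Δ1 y=1 p=1 z=0 u=1 clk=0 v=1 r=0 q=0 x=0
t2.Δ0 y=1 p=1 z=0 u=1 clk=0 v=1 r=0 q=0 x=0
t2.Δ1 y=1 p=1 z=0 u=1 clk=1 v=1 r=0 q=0 x=0
t2.Δ2 y=1 p=1 z=0 u=1 clk=1 v=0 r=0 q=0 x=0
t2.Δ3 y=1 p=0 z=0 u=1 clk=1 v=0 r=0 q=0 x=1
t2.Δ4 y=1 p=1 z=1 u=1 clk=1 v=0 r=0 q=0 x=1
t2.Δ5 y=1 p=0 z=1 u=1 clk=1 v=0 r=0 q=0 x=1
t3.Δ0 y=1 p=0 z=1 u=1 clk=1 v=0 r=0 q=0 x=1
t3.Δ1 y=1 p=0 z=1 u=1 clk=0 v=0 r=0 q=0 x=1
t4.Δ0 y=1 p=0 z=1 u=1 clk=0 v=0 r=0 q=0 x=1
t4.Δ1 y=1 p=0 z=1 u=1 clk=1 v=0 r=0 q=0 x=1
t4.Δ2 y=1 p=0 z=1 u=1 clk=1 v=1 r=0 q=0 x=1
t4.Δ3 y=1 p=1 z=1 u=1 clk=1 v=1 r=0 q=0 x=0
t4.Δ4 y=1 p=0 z=0 u=1 clk=1 v=1 r=0 q=0 x=0
t4.Δ5 y=1 p=1 z=0 u=1 clk=1 v=1 r=0 q=0 x=0
t5.Δ0 y=1 p=1 z=0 u=1 clk=1 v=1 r=0 q=0 x=0
t5.Δ1 y=1 p=1 z=0 u=1 clk=0 v=1 r=0 q=0 x=0
t6.Δ0 y=1 p=1 z=0 u=1 clk=0 v=1 r=0 q=0 x=0
t6.Δ1 y=1 p=1 z=0 u=1 clk=1 v=1 r=0 q=0 x=0
t6.Δ2 y=1 p=1 z=0 u=1 clk=1 v=0 r=0 q=0 x=0
t6.Δ3 y=1 p=0 z=0 u=1 clk=1 v=0 r=0 q=0 x=1
t6.Δ4 y=1 p=1 z=1 u=1 clk=1 v=0 r=0 q=0 x=1
t6.Δ5 y=1 p=0 z=1 u=1 clk=1 v=0 r=0 q=0 x=1
t7.Δ0 y=1 p=0 z=1 u=1 clk=1 v=0 r=0 q=0 x=1
t7.Δ1 y=1 p=0 z=1 u=1 clk=0 v=0 r=0 q=0 x=1
t8.Δ0 y=1 p=0 z=1 u=1 clk=0 v=0 r=0 q=0 x=1
t8.Δ1 y=1 p=0 z=1 u=1 clk=1 v=0 r=0 q=0 x=1
t8.Δ2 y=1 p=0 z=1 u=1 clk=1 v=1 r=0 q=0 x=1
t8.Δ3 y=1 p=1 z=1 u=1 clk=1 v=1 r=0 q=0 x=0
t8.Δ4 y=1 p=0 z=0 u=1 clk=1 v=1 r=0 q=0 x=0
t8.Δ5 y=1 p=1 z=0 u=1 clk=1 v=1 r=0 q=0 x=0
t9.Δ0 y=1 p=1 z=0 u=1 clk=1 v=1 r=0 q=0 x=0
t9.Δ1 y=1 p=1 z=0 u=1 clk=0 v=1 r=0 q=0 x=0
t10.Δ0 y=1 p=1 z=0 u=1 clk=0 v=1 r=0 q=0 x=0
t10.Δ1 y=1 p=1 z=0 u=1 clk=1 v=1 r=0 q=0 x=0
t10.Δ2 y=1 p=1 z=0 u=1 clk=1 v=0 r=0 q=0 x=0
t10.Δ3 y=1 p=0 z=0 u=1 clk=1 v=0 r=0 q=0 x=1
t10.Δ4 y=1 p=1 z=1 u=1 clk=1 v=0 r=0 q=0 x=1
t10.Δ5 y=1 p=0 z=1 u=1 clk=1 v=0 r=0 q=0 x=1
t11.Δ0 y=1 p=0 z=1 u=1 clk=1 v=0 r=0 q=0 x=1
t11.Δ1 y=1 p=0 z=1 u=1 clk=0 v=0 r=0 q=0 x=1
t12.Δ0 y=1 p=0 z=1 u=1 clk=0 v=0 r=0 q=0 x=1
t12.Δ1 y=1 p=0 z=1 u=1 clk=1 v=0 r=0 q=0 x=1
t12.Δ2 y=1 p=0 z=1 u=1 clk=1 v=1 r=0 q=0 x=1
t12.Δ3 y=1 p=1 z=1 u=1 clk=1 v=1 r=0 q=0 x=0
t12.Δ4 y=1 p=0 z=0 u=1 clk=1 v=1 r=0 q=0 x=0
t12.Δ5 y=1 p=1 z=0 u=1 clk=1 v=1 r=0 q=0 x=0
t13.Δ0 y=1 p=1 z=0 u=1 clk=1 v=1 r=0 q=0 x=0
t13.Δ1 y=1 p=1 z=0 u=1 clk=0 v=1 r=0 q=0 x=0
t14.Δ0 y=1 p=1 z=0 u=1 clk=0 v=1 r=0 q=0 x=0
t14.Δ1 y=1 p=1 z=0 u=1 clk=1 v=1 r=0 q=0 x=0
t14.Δ2 y=1 p=1 z=0 u=1 clk=1 v=0 r=0 q=0 x=0
t14.Δ3 y=1 p=0 z=0 u=1 clk=1 v=0 r=0 q=0 x=1
t14.Δ4 y=1 p=1 z=1 u=1 clk=1 v=0 r=0 q=0 x=1
t14.Δ5 y=1 p=0 z=1 u=1 clk=1 v=0 r=0 q=0 x=1

5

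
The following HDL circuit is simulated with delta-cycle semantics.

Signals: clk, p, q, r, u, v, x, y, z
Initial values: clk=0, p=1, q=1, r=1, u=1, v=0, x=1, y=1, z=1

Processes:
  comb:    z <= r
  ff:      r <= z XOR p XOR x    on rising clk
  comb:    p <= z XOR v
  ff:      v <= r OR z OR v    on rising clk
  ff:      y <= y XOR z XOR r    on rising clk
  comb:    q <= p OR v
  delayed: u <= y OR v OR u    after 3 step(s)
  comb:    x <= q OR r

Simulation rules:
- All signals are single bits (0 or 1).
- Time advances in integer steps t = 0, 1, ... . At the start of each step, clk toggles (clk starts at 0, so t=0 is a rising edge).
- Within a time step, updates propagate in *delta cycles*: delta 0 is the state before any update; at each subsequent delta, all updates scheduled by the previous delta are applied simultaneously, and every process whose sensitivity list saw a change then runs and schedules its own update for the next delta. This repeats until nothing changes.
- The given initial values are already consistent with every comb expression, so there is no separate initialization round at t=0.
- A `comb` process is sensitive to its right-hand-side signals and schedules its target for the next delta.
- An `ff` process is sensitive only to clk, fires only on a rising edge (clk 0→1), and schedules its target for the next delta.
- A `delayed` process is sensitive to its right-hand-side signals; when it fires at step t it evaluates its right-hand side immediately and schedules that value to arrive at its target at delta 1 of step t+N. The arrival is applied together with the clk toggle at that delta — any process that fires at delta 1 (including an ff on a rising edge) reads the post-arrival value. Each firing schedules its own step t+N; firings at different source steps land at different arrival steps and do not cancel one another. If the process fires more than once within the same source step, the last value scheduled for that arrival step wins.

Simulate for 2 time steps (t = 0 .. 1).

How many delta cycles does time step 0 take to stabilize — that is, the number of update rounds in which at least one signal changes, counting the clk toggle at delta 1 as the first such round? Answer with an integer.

[bits: x,p,clk,y,z,r,v,u,q]
t=0: Δ0=110111011 Δ1=111111011 Δ2=111111111 Δ3=101111111 | 3Δ
t=1: Δ0=101111111 Δ1=100111111 | 1Δ

3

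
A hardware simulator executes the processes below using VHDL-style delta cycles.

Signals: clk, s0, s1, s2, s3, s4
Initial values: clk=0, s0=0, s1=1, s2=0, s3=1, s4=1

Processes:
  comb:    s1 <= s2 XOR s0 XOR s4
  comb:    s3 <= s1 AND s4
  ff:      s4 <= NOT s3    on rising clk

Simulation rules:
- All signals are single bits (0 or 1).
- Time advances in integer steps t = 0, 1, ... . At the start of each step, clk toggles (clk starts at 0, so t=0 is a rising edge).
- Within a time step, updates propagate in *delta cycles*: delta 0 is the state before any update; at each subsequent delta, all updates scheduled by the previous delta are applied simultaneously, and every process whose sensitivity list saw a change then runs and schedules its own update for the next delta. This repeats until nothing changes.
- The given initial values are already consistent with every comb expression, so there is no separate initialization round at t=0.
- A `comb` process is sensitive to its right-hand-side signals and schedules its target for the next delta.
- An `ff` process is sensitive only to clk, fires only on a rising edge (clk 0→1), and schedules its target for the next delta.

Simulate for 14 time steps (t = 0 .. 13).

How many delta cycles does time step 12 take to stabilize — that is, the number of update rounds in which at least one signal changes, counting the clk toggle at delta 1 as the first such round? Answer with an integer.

3

t=0 Δ0: s0=0 s2=0 s3=1 s1=1 s4=1 clk=0
  Δ1: clk:0→1
  Δ2: s4:1→0
  Δ3: s3:1→0, s1:1→0
  (3Δ to stable)
t=1 Δ0: s0=0 s2=0 s3=0 s1=0 s4=0 clk=1
  Δ1: clk:1→0
  (1Δ to stable)
t=2 Δ0: s0=0 s2=0 s3=0 s1=0 s4=0 clk=0
  Δ1: clk:0→1
  Δ2: s4:0→1
  Δ3: s1:0→1
  Δ4: s3:0→1
  (4Δ to stable)
t=3 Δ0: s0=0 s2=0 s3=1 s1=1 s4=1 clk=1
  Δ1: clk:1→0
  (1Δ to stable)
t=4 Δ0: s0=0 s2=0 s3=1 s1=1 s4=1 clk=0
  Δ1: clk:0→1
  Δ2: s4:1→0
  Δ3: s3:1→0, s1:1→0
  (3Δ to stable)
t=5 Δ0: s0=0 s2=0 s3=0 s1=0 s4=0 clk=1
  Δ1: clk:1→0
  (1Δ to stable)
t=6 Δ0: s0=0 s2=0 s3=0 s1=0 s4=0 clk=0
  Δ1: clk:0→1
  Δ2: s4:0→1
  Δ3: s1:0→1
  Δ4: s3:0→1
  (4Δ to stable)
t=7 Δ0: s0=0 s2=0 s3=1 s1=1 s4=1 clk=1
  Δ1: clk:1→0
  (1Δ to stable)
t=8 Δ0: s0=0 s2=0 s3=1 s1=1 s4=1 clk=0
  Δ1: clk:0→1
  Δ2: s4:1→0
  Δ3: s3:1→0, s1:1→0
  (3Δ to stable)
t=9 Δ0: s0=0 s2=0 s3=0 s1=0 s4=0 clk=1
  Δ1: clk:1→0
  (1Δ to stable)
t=10 Δ0: s0=0 s2=0 s3=0 s1=0 s4=0 clk=0
  Δ1: clk:0→1
  Δ2: s4:0→1
  Δ3: s1:0→1
  Δ4: s3:0→1
  (4Δ to stable)
t=11 Δ0: s0=0 s2=0 s3=1 s1=1 s4=1 clk=1
  Δ1: clk:1→0
  (1Δ to stable)
t=12 Δ0: s0=0 s2=0 s3=1 s1=1 s4=1 clk=0
  Δ1: clk:0→1
  Δ2: s4:1→0
  Δ3: s3:1→0, s1:1→0
  (3Δ to stable)
t=13 Δ0: s0=0 s2=0 s3=0 s1=0 s4=0 clk=1
  Δ1: clk:1→0
  (1Δ to stable)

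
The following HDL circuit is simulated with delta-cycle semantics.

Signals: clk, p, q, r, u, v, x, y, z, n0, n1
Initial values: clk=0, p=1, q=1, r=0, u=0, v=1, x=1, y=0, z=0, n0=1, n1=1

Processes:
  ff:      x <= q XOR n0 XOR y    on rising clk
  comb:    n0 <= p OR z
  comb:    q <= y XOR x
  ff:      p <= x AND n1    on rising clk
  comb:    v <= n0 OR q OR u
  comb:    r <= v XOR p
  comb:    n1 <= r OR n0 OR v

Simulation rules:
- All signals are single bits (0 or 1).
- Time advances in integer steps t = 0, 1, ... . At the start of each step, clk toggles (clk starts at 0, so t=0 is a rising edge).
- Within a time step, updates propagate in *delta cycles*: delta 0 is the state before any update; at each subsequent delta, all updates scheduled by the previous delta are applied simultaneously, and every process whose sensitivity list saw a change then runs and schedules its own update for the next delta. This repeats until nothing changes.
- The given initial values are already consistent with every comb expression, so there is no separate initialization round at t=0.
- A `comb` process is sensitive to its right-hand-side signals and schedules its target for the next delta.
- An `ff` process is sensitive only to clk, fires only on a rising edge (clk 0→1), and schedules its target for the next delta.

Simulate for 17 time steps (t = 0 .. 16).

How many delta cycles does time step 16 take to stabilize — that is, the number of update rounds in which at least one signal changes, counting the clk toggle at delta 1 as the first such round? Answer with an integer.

[bits: p,u,x,n0,r,y,n1,q,v,clk,z]
t=0: Δ0=10110011100 Δ1=10110011110 Δ2=10010011110 Δ3=10010010110 | 3Δ
t=1: Δ0=10010010110 Δ1=10010010100 | 1Δ
t=2: Δ0=10010010100 Δ1=10010010110 Δ2=00110010110 Δ3=00101011110 | 3Δ
t=3: Δ0=00101011110 Δ1=00101011100 | 1Δ
t=4: Δ0=00101011100 Δ1=00101011110 Δ2=10101011110 Δ3=10110011110 | 3Δ
t=5: Δ0=10110011110 Δ1=10110011100 | 1Δ
t=6: Δ0=10110011100 Δ1=10110011110 Δ2=10010011110 Δ3=10010010110 | 3Δ
t=7: Δ0=10010010110 Δ1=10010010100 | 1Δ
t=8: Δ0=10010010100 Δ1=10010010110 Δ2=00110010110 Δ3=00101011110 | 3Δ
t=9: Δ0=00101011110 Δ1=00101011100 | 1Δ
t=10: Δ0=00101011100 Δ1=00101011110 Δ2=10101011110 Δ3=10110011110 | 3Δ
t=11: Δ0=10110011110 Δ1=10110011100 | 1Δ
t=12: Δ0=10110011100 Δ1=10110011110 Δ2=10010011110 Δ3=10010010110 | 3Δ
t=13: Δ0=10010010110 Δ1=10010010100 | 1Δ
t=14: Δ0=10010010100 Δ1=10010010110 Δ2=00110010110 Δ3=00101011110 | 3Δ
t=15: Δ0=00101011110 Δ1=00101011100 | 1Δ
t=16: Δ0=00101011100 Δ1=00101011110 Δ2=10101011110 Δ3=10110011110 | 3Δ

3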